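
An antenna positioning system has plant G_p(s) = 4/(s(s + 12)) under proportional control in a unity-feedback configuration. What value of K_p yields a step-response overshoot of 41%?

K_p = 121

From %OS = 100·exp(−πζ/√(1−ζ²)) = 41%, ζ = −ln(0.41)/√(π²+ln²(0.41)) = 0.273.
Characteristic equation s² + 12s + 4K_p = 0 gives ζ = 12/(2√(4K_p)).
Setting ζ = 0.273: √(4K_p) = 12/(2·0.273) = 21.98, so K_p = 483/4 = 121.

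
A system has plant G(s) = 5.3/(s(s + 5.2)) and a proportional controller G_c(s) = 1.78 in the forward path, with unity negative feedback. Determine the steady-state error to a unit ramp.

0.551

The loop has one pole at the origin (type 1). Velocity error constant K_v = lim_{s→0} s·G_c(s)G(s) = 1.78·5.3/5.2 = 1.814.
Steady-state error to a unit ramp: e_ss = 1/K_v = 0.551.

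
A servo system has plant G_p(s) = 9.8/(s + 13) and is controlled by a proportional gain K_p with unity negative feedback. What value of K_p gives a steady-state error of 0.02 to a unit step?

K_p = 65

The loop is type 0, so e_ss(step) = 1/(1 + K_pos) with K_pos = K_p·G_p(0).
G_p(0) = 0.7538. Require 1/(1 + K_p·0.7538) = 0.02, so 1 + 0.7538·K_p = 50.
K_p = (50 − 1)/0.7538 = 65.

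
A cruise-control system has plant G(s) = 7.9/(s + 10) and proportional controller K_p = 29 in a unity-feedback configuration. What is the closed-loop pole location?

Closed-loop transfer function: T(s) = K_p·G(s)/(1 + K_p·G(s)) = 229.1/(s + 10 + 229.1) = 229.1/(s + 239.1).
The closed-loop pole is at s = −239.1.

s = -239.1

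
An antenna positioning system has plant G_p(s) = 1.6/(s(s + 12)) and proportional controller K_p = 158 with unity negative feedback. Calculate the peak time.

T_p = 0.213 s

Closed-loop characteristic equation: s² + 12s + 252.8 = 0, so ω_n = 15.9 rad/s and ζ = 12/(2·15.9) = 0.3774.
Damped frequency ω_d = ω_n√(1−ζ²) = 14.72 rad/s, so peak time T_p = π/ω_d = 0.213 s.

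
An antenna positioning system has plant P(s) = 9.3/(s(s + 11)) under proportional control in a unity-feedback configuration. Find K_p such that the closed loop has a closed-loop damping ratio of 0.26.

K_p = 48.1

Closed-loop characteristic equation: s² + 11s + K_p·9.3 = 0.
So ω_n = √(9.3K_p) and 2ζω_n = 11, giving ζ = 11/(2√(9.3K_p)).
Setting ζ = 0.26: √(9.3K_p) = 11/(2·0.26) = 21.15, so K_p = 447.5/9.3 = 48.1.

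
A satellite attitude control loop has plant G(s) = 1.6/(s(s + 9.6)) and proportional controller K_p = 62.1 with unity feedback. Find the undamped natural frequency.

ω_n = 9.97 rad/s

With unity feedback the closed-loop characteristic equation is s² + 9.6s + 62.1·1.6 = s² + 9.6s + 99.36 = 0.
So ω_n² = 99.36 ⇒ ω_n = 9.968 rad/s, and ζ = 9.6/(2ω_n) = 0.482.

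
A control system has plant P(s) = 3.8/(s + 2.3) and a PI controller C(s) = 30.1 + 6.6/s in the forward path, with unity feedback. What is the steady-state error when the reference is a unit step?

0

The open loop C(s)P(s) has a pole at the origin (type 1), so the static position error constant is infinite and e_ss = 1/(1+∞) = 0.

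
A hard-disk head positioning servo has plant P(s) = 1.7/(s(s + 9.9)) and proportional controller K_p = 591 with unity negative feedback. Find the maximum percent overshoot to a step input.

From 1 + K_pP(s) = 0: s² + 9.9s + 1005 = 0 ⇒ ω_n = 31.7, ζ = 0.1562.
%OS = 100·exp(−πζ/√(1−ζ²)) = 100·exp(−π·0.1562/√0.9756) = 60.9%.

60.9%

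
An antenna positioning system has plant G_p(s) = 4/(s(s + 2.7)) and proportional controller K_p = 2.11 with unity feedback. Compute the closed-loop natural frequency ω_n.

ω_n = 2.91 rad/s

The closed-loop denominator is s(s+2.7) + 2.11·4 = s² + 2.7s + 8.44.
So ω_n² = 8.44 ⇒ ω_n = 2.905 rad/s, and ζ = 2.7/(2ω_n) = 0.465.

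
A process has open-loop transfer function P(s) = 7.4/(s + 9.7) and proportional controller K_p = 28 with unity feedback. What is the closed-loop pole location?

Closed-loop transfer function: T(s) = K_p·P(s)/(1 + K_p·P(s)) = 207.2/(s + 9.7 + 207.2) = 207.2/(s + 216.9).
The closed-loop pole is at s = −216.9.

s = -216.9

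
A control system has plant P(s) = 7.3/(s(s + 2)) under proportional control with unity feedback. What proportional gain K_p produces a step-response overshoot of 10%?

From %OS = 100·exp(−πζ/√(1−ζ²)) = 10%, ζ = −ln(0.1)/√(π²+ln²(0.1)) = 0.5912.
Characteristic equation s² + 2s + 7.3K_p = 0 gives ζ = 2/(2√(7.3K_p)).
Setting ζ = 0.5912: √(7.3K_p) = 2/(2·0.5912) = 1.692, so K_p = 2.862/7.3 = 0.392.

K_p = 0.392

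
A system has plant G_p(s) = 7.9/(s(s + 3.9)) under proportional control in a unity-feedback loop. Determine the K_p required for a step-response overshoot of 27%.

K_p = 3.25

From %OS = 100·exp(−πζ/√(1−ζ²)) = 27%, ζ = −ln(0.27)/√(π²+ln²(0.27)) = 0.3847.
Characteristic equation s² + 3.9s + 7.9K_p = 0 gives ζ = 3.9/(2√(7.9K_p)).
Setting ζ = 0.3847: √(7.9K_p) = 3.9/(2·0.3847) = 5.069, so K_p = 25.69/7.9 = 3.25.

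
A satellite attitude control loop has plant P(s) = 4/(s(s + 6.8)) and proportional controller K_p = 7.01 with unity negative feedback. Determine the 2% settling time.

From 1 + K_pP(s) = 0: s² + 6.8s + 28.04 = 0 ⇒ ω_n = 5.295, ζ = 0.6421.
2% settling time T_s ≈ 4/(ζω_n) = 4/3.4 = 1.18 s.

T_s ≈ 1.18 s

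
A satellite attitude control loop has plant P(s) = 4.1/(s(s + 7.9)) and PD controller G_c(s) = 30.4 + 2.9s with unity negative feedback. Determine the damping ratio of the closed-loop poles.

ζ = 0.886

Forward path: (30.4 + 2.9s)·4.1/(s(s+7.9)). The closed-loop characteristic equation is s² + (7.9 + 4.1·2.9)s + 4.1·30.4 = 0.
That is s² + 19.79s + 124.6 = 0, so ω_n = 11.16 rad/s and ζ = 19.79/(2·11.16) = 0.8863.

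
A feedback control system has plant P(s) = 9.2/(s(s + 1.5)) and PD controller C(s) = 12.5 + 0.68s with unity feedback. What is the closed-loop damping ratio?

ζ = 0.362

Forward path: (12.5 + 0.68s)·9.2/(s(s+1.5)). The closed-loop characteristic equation is s² + (1.5 + 9.2·0.68)s + 9.2·12.5 = 0.
That is s² + 7.756s + 115 = 0, so ω_n = 10.72 rad/s and ζ = 7.756/(2·10.72) = 0.3616.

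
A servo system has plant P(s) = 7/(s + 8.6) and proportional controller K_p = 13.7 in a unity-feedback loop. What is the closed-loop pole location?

Closed-loop transfer function: T(s) = K_p·P(s)/(1 + K_p·P(s)) = 95.9/(s + 8.6 + 95.9) = 95.9/(s + 104.5).
The closed-loop pole is at s = −104.5.

s = -104.5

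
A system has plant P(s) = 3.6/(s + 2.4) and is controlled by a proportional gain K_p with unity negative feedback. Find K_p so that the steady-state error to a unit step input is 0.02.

K_p = 32.7

The loop is type 0, so e_ss(step) = 1/(1 + K_pos) with K_pos = K_p·P(0).
P(0) = 1.5. Require 1/(1 + K_p·1.5) = 0.02, so 1 + 1.5·K_p = 50.
K_p = (50 − 1)/1.5 = 32.7.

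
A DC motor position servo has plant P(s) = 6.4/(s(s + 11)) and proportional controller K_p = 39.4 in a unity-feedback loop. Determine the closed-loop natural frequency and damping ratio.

1 + K_p·P(s) = 0 gives s² + 11s + 252.2 = 0.
Matching s² + 2ζω_n s + ω_n²: ω_n = √252.2 = 15.88 rad/s and 2ζω_n = 11, so ζ = 11/(2·15.88) = 0.346.

ω_n = 15.9 rad/s, ζ = 0.346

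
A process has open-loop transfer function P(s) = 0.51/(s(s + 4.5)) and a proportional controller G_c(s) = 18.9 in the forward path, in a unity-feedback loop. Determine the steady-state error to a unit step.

0

The open loop G_c(s)P(s) has a pole at the origin (type 1), so the static position error constant is infinite and e_ss = 1/(1+∞) = 0.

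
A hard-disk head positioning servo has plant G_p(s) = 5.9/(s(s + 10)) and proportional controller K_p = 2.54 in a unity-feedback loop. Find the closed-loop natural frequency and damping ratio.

ω_n = 3.87 rad/s, ζ = 1.29

With unity feedback the closed-loop characteristic equation is s² + 10s + 2.54·5.9 = s² + 10s + 14.99 = 0.
So ω_n² = 14.99 ⇒ ω_n = 3.871 rad/s, and ζ = 10/(2ω_n) = 1.29.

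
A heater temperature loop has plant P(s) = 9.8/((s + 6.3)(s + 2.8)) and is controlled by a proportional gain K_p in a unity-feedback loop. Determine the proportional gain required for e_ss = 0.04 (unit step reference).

Steady-state error for a unit step on this type-0 loop is 1/(1 + K_p·P(0)).
P(0) = 0.5556. Require 1/(1 + K_p·0.5556) = 0.04, so 1 + 0.5556·K_p = 25.
K_p = (25 − 1)/0.5556 = 43.2.

K_p = 43.2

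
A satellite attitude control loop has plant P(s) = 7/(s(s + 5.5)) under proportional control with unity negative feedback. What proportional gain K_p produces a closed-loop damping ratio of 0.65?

K_p = 2.56

Closed-loop characteristic equation: s² + 5.5s + K_p·7 = 0.
So ω_n = √(7K_p) and 2ζω_n = 5.5, giving ζ = 5.5/(2√(7K_p)).
Setting ζ = 0.65: √(7K_p) = 5.5/(2·0.65) = 4.231, so K_p = 17.9/7 = 2.56.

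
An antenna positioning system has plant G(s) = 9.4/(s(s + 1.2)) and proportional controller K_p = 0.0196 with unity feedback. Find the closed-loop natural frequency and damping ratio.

The closed-loop denominator is s(s+1.2) + 0.0196·9.4 = s² + 1.2s + 0.1842.
Matching s² + 2ζω_n s + ω_n²: ω_n = √0.1842 = 0.4292 rad/s and 2ζω_n = 1.2, so ζ = 1.2/(2·0.4292) = 1.4.

ω_n = 0.429 rad/s, ζ = 1.4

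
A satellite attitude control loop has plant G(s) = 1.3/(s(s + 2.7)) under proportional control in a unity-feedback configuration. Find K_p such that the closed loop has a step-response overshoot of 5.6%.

K_p = 3.07

From %OS = 100·exp(−πζ/√(1−ζ²)) = 5.6%, ζ = −ln(0.056)/√(π²+ln²(0.056)) = 0.6761.
Characteristic equation s² + 2.7s + 1.3K_p = 0 gives ζ = 2.7/(2√(1.3K_p)).
Setting ζ = 0.6761: √(1.3K_p) = 2.7/(2·0.6761) = 1.997, so K_p = 3.987/1.3 = 3.07.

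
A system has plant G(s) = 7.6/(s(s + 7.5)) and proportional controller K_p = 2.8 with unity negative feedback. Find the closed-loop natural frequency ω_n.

ω_n = 4.61 rad/s

The closed-loop denominator is s(s+7.5) + 2.8·7.6 = s² + 7.5s + 21.28.
So ω_n² = 21.28 ⇒ ω_n = 4.613 rad/s, and ζ = 7.5/(2ω_n) = 0.813.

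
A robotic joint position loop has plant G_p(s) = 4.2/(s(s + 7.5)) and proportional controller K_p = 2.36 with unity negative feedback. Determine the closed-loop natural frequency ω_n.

ω_n = 3.15 rad/s

1 + K_p·G_p(s) = 0 gives s² + 7.5s + 9.912 = 0.
Matching s² + 2ζω_n s + ω_n²: ω_n = √9.912 = 3.148 rad/s and 2ζω_n = 7.5, so ζ = 7.5/(2·3.148) = 1.19.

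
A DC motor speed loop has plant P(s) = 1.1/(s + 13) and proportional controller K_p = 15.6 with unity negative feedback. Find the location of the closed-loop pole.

Closed-loop transfer function: T(s) = K_p·P(s)/(1 + K_p·P(s)) = 17.16/(s + 13 + 17.16) = 17.16/(s + 30.16).
The closed-loop pole is at s = −30.16.

s = -30.16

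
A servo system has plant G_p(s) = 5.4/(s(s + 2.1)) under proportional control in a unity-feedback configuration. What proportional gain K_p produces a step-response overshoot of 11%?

From %OS = 100·exp(−πζ/√(1−ζ²)) = 11%, ζ = −ln(0.11)/√(π²+ln²(0.11)) = 0.5749.
Characteristic equation s² + 2.1s + 5.4K_p = 0 gives ζ = 2.1/(2√(5.4K_p)).
Setting ζ = 0.5749: √(5.4K_p) = 2.1/(2·0.5749) = 1.826, so K_p = 3.336/5.4 = 0.618.

K_p = 0.618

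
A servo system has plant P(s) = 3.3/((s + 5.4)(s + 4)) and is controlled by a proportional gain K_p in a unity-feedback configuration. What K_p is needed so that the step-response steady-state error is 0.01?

K_p = 648

For a type-0 loop with proportional control, e_ss = 1/(1 + K_p·P(0)).
P(0) = 0.1528. Require 1/(1 + K_p·0.1528) = 0.01, so 1 + 0.1528·K_p = 100.
K_p = (100 − 1)/0.1528 = 648.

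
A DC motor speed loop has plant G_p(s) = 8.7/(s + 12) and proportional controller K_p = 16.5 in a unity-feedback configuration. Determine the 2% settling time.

T_s ≈ 0.0257 s

Closed-loop transfer function: T(s) = K_p·G_p(s)/(1 + K_p·G_p(s)) = 143.5/(s + 12 + 143.5) = 143.5/(s + 155.5).
Time constant τ = 1/155.5 = 0.006429 s, so the 2% settling time is about 4τ = 0.0257 s.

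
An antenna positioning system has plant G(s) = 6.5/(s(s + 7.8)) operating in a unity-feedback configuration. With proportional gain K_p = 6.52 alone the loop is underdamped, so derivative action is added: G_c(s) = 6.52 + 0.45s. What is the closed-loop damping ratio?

ζ = 0.824

Forward path: (6.52 + 0.45s)·6.5/(s(s+7.8)). The closed-loop characteristic equation is s² + (7.8 + 6.5·0.45)s + 6.5·6.52 = 0.
That is s² + 10.72s + 42.38 = 0, so ω_n = 6.51 rad/s and ζ = 10.72/(2·6.51) = 0.8237.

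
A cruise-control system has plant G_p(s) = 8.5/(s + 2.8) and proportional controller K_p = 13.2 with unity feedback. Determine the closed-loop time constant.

τ = 0.0087 s

Closed-loop transfer function: T(s) = K_p·G_p(s)/(1 + K_p·G_p(s)) = 112.2/(s + 2.8 + 112.2) = 112.2/(s + 115).
Time constant τ = 1/115 = 0.0087 s.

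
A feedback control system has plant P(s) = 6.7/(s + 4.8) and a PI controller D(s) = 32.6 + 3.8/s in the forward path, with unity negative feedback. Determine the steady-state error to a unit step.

0

The open loop D(s)P(s) has a pole at the origin (type 1), so the static position error constant is infinite and e_ss = 1/(1+∞) = 0.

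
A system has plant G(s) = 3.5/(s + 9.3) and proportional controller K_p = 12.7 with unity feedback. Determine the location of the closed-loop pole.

s = -53.75

Closed-loop transfer function: T(s) = K_p·G(s)/(1 + K_p·G(s)) = 44.45/(s + 9.3 + 44.45) = 44.45/(s + 53.75).
The closed-loop pole is at s = −53.75.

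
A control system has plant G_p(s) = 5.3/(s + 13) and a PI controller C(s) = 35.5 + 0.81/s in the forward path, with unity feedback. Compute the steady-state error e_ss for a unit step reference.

The open loop C(s)G_p(s) has a pole at the origin (type 1), so the static position error constant is infinite and e_ss = 1/(1+∞) = 0.

0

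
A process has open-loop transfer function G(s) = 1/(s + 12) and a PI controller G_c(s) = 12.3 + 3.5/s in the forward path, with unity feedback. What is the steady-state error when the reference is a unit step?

0

The open loop G_c(s)G(s) has a pole at the origin (type 1), so the static position error constant is infinite and e_ss = 1/(1+∞) = 0.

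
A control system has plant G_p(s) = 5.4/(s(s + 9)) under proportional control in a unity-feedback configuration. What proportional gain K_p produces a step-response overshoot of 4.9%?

From %OS = 100·exp(−πζ/√(1−ζ²)) = 4.9%, ζ = −ln(0.049)/√(π²+ln²(0.049)) = 0.6925.
Characteristic equation s² + 9s + 5.4K_p = 0 gives ζ = 9/(2√(5.4K_p)).
Setting ζ = 0.6925: √(5.4K_p) = 9/(2·0.6925) = 6.498, so K_p = 42.22/5.4 = 7.82.

K_p = 7.82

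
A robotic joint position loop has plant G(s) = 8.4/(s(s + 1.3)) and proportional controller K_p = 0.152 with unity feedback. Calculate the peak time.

T_p = 3.4 s

The closed-loop denominator s² + 1.3s + 1.277 gives ω_n = √1.277 = 1.13 and ζ = 1.3/(2ω_n) = 0.5752.
Damped frequency ω_d = ω_n√(1−ζ²) = 0.9243 rad/s, so peak time T_p = π/ω_d = 3.4 s.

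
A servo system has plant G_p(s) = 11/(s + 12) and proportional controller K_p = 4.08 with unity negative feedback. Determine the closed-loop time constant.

Closed-loop transfer function: T(s) = K_p·G_p(s)/(1 + K_p·G_p(s)) = 44.88/(s + 12 + 44.88) = 44.88/(s + 56.88).
Time constant τ = 1/56.88 = 0.0176 s.

τ = 0.0176 s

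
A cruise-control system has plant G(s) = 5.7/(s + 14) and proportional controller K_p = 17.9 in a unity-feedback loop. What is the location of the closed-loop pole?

Closed-loop transfer function: T(s) = K_p·G(s)/(1 + K_p·G(s)) = 102/(s + 14 + 102) = 102/(s + 116).
The closed-loop pole is at s = −116.

s = -116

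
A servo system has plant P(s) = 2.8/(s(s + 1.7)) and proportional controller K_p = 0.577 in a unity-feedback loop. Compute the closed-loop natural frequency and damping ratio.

ω_n = 1.27 rad/s, ζ = 0.669

With unity feedback the closed-loop characteristic equation is s² + 1.7s + 0.577·2.8 = s² + 1.7s + 1.616 = 0.
So ω_n² = 1.616 ⇒ ω_n = 1.271 rad/s, and ζ = 1.7/(2ω_n) = 0.669.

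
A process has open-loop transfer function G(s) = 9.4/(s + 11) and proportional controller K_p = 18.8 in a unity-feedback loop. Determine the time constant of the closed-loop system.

τ = 0.00533 s

Closed-loop transfer function: T(s) = K_p·G(s)/(1 + K_p·G(s)) = 176.7/(s + 11 + 176.7) = 176.7/(s + 187.7).
Time constant τ = 1/187.7 = 0.00533 s.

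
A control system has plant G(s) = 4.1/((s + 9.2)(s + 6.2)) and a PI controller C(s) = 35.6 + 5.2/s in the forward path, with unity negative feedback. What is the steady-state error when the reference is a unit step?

0

The open loop C(s)G(s) has a pole at the origin (type 1), so the static position error constant is infinite and e_ss = 1/(1+∞) = 0.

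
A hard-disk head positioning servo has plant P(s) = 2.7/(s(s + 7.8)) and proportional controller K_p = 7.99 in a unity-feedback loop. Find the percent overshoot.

From 1 + K_pP(s) = 0: s² + 7.8s + 21.57 = 0 ⇒ ω_n = 4.645, ζ = 0.8397.
%OS = 100·exp(−πζ/√(1−ζ²)) = 100·exp(−π·0.8397/√0.295) = 0.777%.

0.777%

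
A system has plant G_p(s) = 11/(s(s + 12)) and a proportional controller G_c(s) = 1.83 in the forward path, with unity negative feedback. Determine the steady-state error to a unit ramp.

The loop has one pole at the origin (type 1). Velocity error constant K_v = lim_{s→0} s·G_c(s)G_p(s) = 1.83·11/12 = 1.678.
Steady-state error to a unit ramp: e_ss = 1/K_v = 0.596.

0.596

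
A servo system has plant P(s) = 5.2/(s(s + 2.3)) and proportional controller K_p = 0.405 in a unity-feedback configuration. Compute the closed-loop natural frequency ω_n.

The closed-loop denominator is s(s+2.3) + 0.405·5.2 = s² + 2.3s + 2.106.
So ω_n² = 2.106 ⇒ ω_n = 1.451 rad/s, and ζ = 2.3/(2ω_n) = 0.792.

ω_n = 1.45 rad/s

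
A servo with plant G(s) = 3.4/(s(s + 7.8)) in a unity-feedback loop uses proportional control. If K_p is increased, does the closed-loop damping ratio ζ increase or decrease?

ζ = 7.8/(2√(3.4K_p)); increasing K_p raises the denominator, so ζ falls.

decrease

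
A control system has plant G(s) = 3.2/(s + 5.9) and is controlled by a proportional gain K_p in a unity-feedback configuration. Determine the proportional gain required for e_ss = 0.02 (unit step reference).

Steady-state error for a unit step on this type-0 loop is 1/(1 + K_p·G(0)).
G(0) = 0.5424. Require 1/(1 + K_p·0.5424) = 0.02, so 1 + 0.5424·K_p = 50.
K_p = (50 − 1)/0.5424 = 90.3.

K_p = 90.3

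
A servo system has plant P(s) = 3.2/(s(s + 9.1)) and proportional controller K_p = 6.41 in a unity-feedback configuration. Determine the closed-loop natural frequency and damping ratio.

ω_n = 4.53 rad/s, ζ = 1

1 + K_p·P(s) = 0 gives s² + 9.1s + 20.51 = 0.
Matching s² + 2ζω_n s + ω_n²: ω_n = √20.51 = 4.529 rad/s and 2ζω_n = 9.1, so ζ = 9.1/(2·4.529) = 1.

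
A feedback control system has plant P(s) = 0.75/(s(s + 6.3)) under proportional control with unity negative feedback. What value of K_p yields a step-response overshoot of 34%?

From %OS = 100·exp(−πζ/√(1−ζ²)) = 34%, ζ = −ln(0.34)/√(π²+ln²(0.34)) = 0.3248.
Characteristic equation s² + 6.3s + 0.75K_p = 0 gives ζ = 6.3/(2√(0.75K_p)).
Setting ζ = 0.3248: √(0.75K_p) = 6.3/(2·0.3248) = 9.699, so K_p = 94.07/0.75 = 125.

K_p = 125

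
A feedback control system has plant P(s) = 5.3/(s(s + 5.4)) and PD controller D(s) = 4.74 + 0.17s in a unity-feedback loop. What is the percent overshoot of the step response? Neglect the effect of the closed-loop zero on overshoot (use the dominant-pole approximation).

7.89%

Forward path: (4.74 + 0.17s)·5.3/(s(s+5.4)). The closed-loop characteristic equation is s² + (5.4 + 5.3·0.17)s + 5.3·4.74 = 0.
That is s² + 6.301s + 25.12 = 0, so ω_n = 5.012 rad/s and ζ = 6.301/(2·5.012) = 0.6286.
%OS = 100·exp(−πζ/√(1−ζ²)) = 7.89%.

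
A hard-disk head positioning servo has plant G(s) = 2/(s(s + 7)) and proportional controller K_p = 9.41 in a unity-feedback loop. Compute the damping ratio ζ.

ζ = 0.807

The closed-loop denominator is s(s+7) + 9.41·2 = s² + 7s + 18.82.
Matching s² + 2ζω_n s + ω_n²: ω_n = √18.82 = 4.338 rad/s and 2ζω_n = 7, so ζ = 7/(2·4.338) = 0.807.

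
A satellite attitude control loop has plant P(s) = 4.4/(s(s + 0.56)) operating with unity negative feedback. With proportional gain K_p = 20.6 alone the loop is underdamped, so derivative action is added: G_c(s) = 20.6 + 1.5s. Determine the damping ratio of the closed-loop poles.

ζ = 0.376

Forward path: (20.6 + 1.5s)·4.4/(s(s+0.56)). The closed-loop characteristic equation is s² + (0.56 + 4.4·1.5)s + 4.4·20.6 = 0.
That is s² + 7.16s + 90.64 = 0, so ω_n = 9.521 rad/s and ζ = 7.16/(2·9.521) = 0.376.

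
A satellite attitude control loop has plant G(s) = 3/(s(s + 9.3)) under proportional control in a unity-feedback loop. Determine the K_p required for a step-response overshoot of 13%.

K_p = 24.3

From %OS = 100·exp(−πζ/√(1−ζ²)) = 13%, ζ = −ln(0.13)/√(π²+ln²(0.13)) = 0.5446.
Characteristic equation s² + 9.3s + 3K_p = 0 gives ζ = 9.3/(2√(3K_p)).
Setting ζ = 0.5446: √(3K_p) = 9.3/(2·0.5446) = 8.538, so K_p = 72.89/3 = 24.3.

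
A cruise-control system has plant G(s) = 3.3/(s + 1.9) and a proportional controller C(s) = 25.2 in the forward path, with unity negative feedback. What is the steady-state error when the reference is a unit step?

0.0223

The loop is type 0. Static position error constant K_pos = C(0)·G(0) = 25.2·1.737 = 43.77.
Steady-state error to a unit step: e_ss = 1/(1+K_pos) = 1/44.77 = 0.0223.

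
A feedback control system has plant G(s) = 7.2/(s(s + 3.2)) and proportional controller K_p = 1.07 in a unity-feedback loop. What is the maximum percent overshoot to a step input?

10.9%

The closed-loop denominator s² + 3.2s + 7.704 gives ω_n = √7.704 = 2.776 and ζ = 3.2/(2ω_n) = 0.5765.
%OS = 100·exp(−πζ/√(1−ζ²)) = 100·exp(−π·0.5765/√0.6677) = 10.9%.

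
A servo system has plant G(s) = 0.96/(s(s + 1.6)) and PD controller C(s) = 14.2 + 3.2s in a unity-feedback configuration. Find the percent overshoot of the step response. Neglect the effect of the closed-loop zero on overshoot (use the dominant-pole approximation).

7.68%

Forward path: (14.2 + 3.2s)·0.96/(s(s+1.6)). The closed-loop characteristic equation is s² + (1.6 + 0.96·3.2)s + 0.96·14.2 = 0.
That is s² + 4.672s + 13.63 = 0, so ω_n = 3.692 rad/s and ζ = 4.672/(2·3.692) = 0.6327.
%OS = 100·exp(−πζ/√(1−ζ²)) = 7.68%.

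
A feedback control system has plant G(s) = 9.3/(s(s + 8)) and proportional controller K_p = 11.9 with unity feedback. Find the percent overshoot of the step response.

The closed-loop denominator s² + 8s + 110.7 gives ω_n = √110.7 = 10.52 and ζ = 8/(2ω_n) = 0.3802.
%OS = 100·exp(−πζ/√(1−ζ²)) = 100·exp(−π·0.3802/√0.8554) = 27.5%.

27.5%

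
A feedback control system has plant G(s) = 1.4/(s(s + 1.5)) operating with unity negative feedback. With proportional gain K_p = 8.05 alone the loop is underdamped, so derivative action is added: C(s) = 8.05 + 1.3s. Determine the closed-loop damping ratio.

Forward path: (8.05 + 1.3s)·1.4/(s(s+1.5)). The closed-loop characteristic equation is s² + (1.5 + 1.4·1.3)s + 1.4·8.05 = 0.
That is s² + 3.32s + 11.27 = 0, so ω_n = 3.357 rad/s and ζ = 3.32/(2·3.357) = 0.4945.

ζ = 0.494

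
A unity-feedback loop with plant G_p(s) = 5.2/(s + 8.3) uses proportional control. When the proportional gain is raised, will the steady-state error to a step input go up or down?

decrease

The position error constant K_pos = K_p·G_p(0) grows with K_p, and e_ss = 1/(1+K_pos) falls.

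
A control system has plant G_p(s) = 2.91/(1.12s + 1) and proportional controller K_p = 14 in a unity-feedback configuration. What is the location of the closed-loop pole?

Closed loop: T(s) = K_p·G_p/(1+K_p·G_p) = 40.74/(1.12s + 1 + 40.74), with pole at s = −(1 + 40.74)/1.12 = −37.27.

s = -37.27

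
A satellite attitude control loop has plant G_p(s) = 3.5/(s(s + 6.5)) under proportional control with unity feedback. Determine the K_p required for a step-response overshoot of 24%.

From %OS = 100·exp(−πζ/√(1−ζ²)) = 24%, ζ = −ln(0.24)/√(π²+ln²(0.24)) = 0.4136.
Characteristic equation s² + 6.5s + 3.5K_p = 0 gives ζ = 6.5/(2√(3.5K_p)).
Setting ζ = 0.4136: √(3.5K_p) = 6.5/(2·0.4136) = 7.858, so K_p = 61.75/3.5 = 17.6.

K_p = 17.6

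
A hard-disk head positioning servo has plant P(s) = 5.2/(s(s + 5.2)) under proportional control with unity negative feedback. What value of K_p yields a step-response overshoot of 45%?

From %OS = 100·exp(−πζ/√(1−ζ²)) = 45%, ζ = −ln(0.45)/√(π²+ln²(0.45)) = 0.2463.
Characteristic equation s² + 5.2s + 5.2K_p = 0 gives ζ = 5.2/(2√(5.2K_p)).
Setting ζ = 0.2463: √(5.2K_p) = 5.2/(2·0.2463) = 10.55, so K_p = 111.4/5.2 = 21.4.

K_p = 21.4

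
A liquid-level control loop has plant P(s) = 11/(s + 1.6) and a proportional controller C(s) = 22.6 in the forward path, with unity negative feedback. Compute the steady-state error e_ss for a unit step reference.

The loop is type 0. Static position error constant K_pos = C(0)·P(0) = 22.6·6.875 = 155.4.
Steady-state error to a unit step: e_ss = 1/(1+K_pos) = 1/156.4 = 0.00639.

0.00639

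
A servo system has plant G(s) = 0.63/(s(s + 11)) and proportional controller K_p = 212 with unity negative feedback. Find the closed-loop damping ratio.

ζ = 0.476

1 + K_p·G(s) = 0 gives s² + 11s + 133.6 = 0.
So ω_n² = 133.6 ⇒ ω_n = 11.56 rad/s, and ζ = 11/(2ω_n) = 0.476.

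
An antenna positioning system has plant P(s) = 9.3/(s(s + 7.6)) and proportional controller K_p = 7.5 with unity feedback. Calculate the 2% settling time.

T_s ≈ 1.05 s

The closed-loop denominator s² + 7.6s + 69.75 gives ω_n = √69.75 = 8.352 and ζ = 7.6/(2ω_n) = 0.455.
2% settling time T_s ≈ 4/(ζω_n) = 4/3.8 = 1.05 s.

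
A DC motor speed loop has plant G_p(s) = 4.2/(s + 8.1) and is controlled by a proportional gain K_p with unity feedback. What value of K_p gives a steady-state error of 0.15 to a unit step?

For a type-0 loop with proportional control, e_ss = 1/(1 + K_p·G_p(0)).
G_p(0) = 0.5185. Require 1/(1 + K_p·0.5185) = 0.15, so 1 + 0.5185·K_p = 6.667.
K_p = (6.667 − 1)/0.5185 = 10.9.

K_p = 10.9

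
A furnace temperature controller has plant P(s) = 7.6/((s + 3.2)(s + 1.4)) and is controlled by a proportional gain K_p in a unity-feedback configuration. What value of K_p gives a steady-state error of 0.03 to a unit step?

K_p = 19.1

Steady-state error for a unit step on this type-0 loop is 1/(1 + K_p·P(0)).
P(0) = 1.696. Require 1/(1 + K_p·1.696) = 0.03, so 1 + 1.696·K_p = 33.33.
K_p = (33.33 − 1)/1.696 = 19.1.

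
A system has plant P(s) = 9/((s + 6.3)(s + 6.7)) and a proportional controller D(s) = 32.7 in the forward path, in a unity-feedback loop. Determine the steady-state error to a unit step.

0.125

The loop is type 0. Static position error constant K_pos = D(0)·P(0) = 32.7·0.2132 = 6.972.
Steady-state error to a unit step: e_ss = 1/(1+K_pos) = 1/7.972 = 0.125.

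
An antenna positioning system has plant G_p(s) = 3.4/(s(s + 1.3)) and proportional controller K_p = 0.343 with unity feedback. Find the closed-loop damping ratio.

ζ = 0.602

The closed-loop denominator is s(s+1.3) + 0.343·3.4 = s² + 1.3s + 1.166.
So ω_n² = 1.166 ⇒ ω_n = 1.08 rad/s, and ζ = 1.3/(2ω_n) = 0.602.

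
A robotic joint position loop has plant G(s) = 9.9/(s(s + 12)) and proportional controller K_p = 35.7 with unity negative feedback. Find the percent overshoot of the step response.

The closed-loop denominator s² + 12s + 353.4 gives ω_n = √353.4 = 18.8 and ζ = 12/(2ω_n) = 0.3192.
%OS = 100·exp(−πζ/√(1−ζ²)) = 100·exp(−π·0.3192/√0.8981) = 34.7%.

34.7%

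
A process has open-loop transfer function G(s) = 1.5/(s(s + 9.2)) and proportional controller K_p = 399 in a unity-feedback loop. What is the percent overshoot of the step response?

From 1 + K_pG(s) = 0: s² + 9.2s + 598.5 = 0 ⇒ ω_n = 24.46, ζ = 0.188.
%OS = 100·exp(−πζ/√(1−ζ²)) = 100·exp(−π·0.188/√0.9646) = 54.8%.

54.8%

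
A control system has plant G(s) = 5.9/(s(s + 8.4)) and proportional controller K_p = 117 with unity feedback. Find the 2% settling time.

From 1 + K_pG(s) = 0: s² + 8.4s + 690.3 = 0 ⇒ ω_n = 26.27, ζ = 0.1599.
2% settling time T_s ≈ 4/(ζω_n) = 4/4.2 = 0.952 s.

T_s ≈ 0.952 s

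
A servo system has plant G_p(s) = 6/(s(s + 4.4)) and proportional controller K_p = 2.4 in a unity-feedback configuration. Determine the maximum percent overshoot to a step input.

10.7%

The closed-loop denominator s² + 4.4s + 14.4 gives ω_n = √14.4 = 3.795 and ζ = 4.4/(2ω_n) = 0.5798.
%OS = 100·exp(−πζ/√(1−ζ²)) = 100·exp(−π·0.5798/√0.6639) = 10.7%.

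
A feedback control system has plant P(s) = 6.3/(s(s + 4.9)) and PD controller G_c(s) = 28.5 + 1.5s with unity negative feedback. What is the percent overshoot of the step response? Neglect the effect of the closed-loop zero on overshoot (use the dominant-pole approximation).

Forward path: (28.5 + 1.5s)·6.3/(s(s+4.9)). The closed-loop characteristic equation is s² + (4.9 + 6.3·1.5)s + 6.3·28.5 = 0.
That is s² + 14.35s + 179.5 = 0, so ω_n = 13.4 rad/s and ζ = 14.35/(2·13.4) = 0.5355.
%OS = 100·exp(−πζ/√(1−ζ²)) = 13.6%.

13.6%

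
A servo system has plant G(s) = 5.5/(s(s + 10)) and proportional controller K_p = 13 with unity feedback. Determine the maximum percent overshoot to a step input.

9.99%

Closed-loop characteristic equation: s² + 10s + 71.5 = 0, so ω_n = 8.456 rad/s and ζ = 10/(2·8.456) = 0.5913.
%OS = 100·exp(−πζ/√(1−ζ²)) = 100·exp(−π·0.5913/√0.6503) = 9.99%.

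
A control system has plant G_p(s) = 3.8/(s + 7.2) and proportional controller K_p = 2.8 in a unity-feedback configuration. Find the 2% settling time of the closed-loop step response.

Closed-loop transfer function: T(s) = K_p·G_p(s)/(1 + K_p·G_p(s)) = 10.64/(s + 7.2 + 10.64) = 10.64/(s + 17.84).
Time constant τ = 1/17.84 = 0.05605 s, so the 2% settling time is about 4τ = 0.224 s.

T_s ≈ 0.224 s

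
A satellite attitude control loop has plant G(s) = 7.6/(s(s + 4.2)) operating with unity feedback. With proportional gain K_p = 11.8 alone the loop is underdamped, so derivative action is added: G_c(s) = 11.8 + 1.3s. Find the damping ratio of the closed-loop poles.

ζ = 0.743

Forward path: (11.8 + 1.3s)·7.6/(s(s+4.2)). The closed-loop characteristic equation is s² + (4.2 + 7.6·1.3)s + 7.6·11.8 = 0.
That is s² + 14.08s + 89.68 = 0, so ω_n = 9.47 rad/s and ζ = 14.08/(2·9.47) = 0.7434.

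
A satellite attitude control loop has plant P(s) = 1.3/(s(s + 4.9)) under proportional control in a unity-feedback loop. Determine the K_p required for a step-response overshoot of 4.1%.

K_p = 9.08

From %OS = 100·exp(−πζ/√(1−ζ²)) = 4.1%, ζ = −ln(0.041)/√(π²+ln²(0.041)) = 0.713.
Characteristic equation s² + 4.9s + 1.3K_p = 0 gives ζ = 4.9/(2√(1.3K_p)).
Setting ζ = 0.713: √(1.3K_p) = 4.9/(2·0.713) = 3.436, so K_p = 11.81/1.3 = 9.08.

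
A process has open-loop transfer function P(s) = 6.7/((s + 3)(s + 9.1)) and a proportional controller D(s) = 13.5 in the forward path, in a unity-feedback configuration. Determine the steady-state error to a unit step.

The loop is type 0. Static position error constant K_pos = D(0)·P(0) = 13.5·0.2454 = 3.313.
Steady-state error to a unit step: e_ss = 1/(1+K_pos) = 1/4.313 = 0.232.

0.232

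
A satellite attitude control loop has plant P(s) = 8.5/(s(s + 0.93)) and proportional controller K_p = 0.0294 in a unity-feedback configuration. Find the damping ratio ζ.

ζ = 0.93

The closed-loop denominator is s(s+0.93) + 0.0294·8.5 = s² + 0.93s + 0.2499.
Matching s² + 2ζω_n s + ω_n²: ω_n = √0.2499 = 0.4999 rad/s and 2ζω_n = 0.93, so ζ = 0.93/(2·0.4999) = 0.93.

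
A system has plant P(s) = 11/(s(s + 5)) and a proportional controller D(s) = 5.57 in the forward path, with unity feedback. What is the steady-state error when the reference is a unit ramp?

0.0816

The loop has one pole at the origin (type 1). Velocity error constant K_v = lim_{s→0} s·D(s)P(s) = 5.57·11/5 = 12.25.
Steady-state error to a unit ramp: e_ss = 1/K_v = 0.0816.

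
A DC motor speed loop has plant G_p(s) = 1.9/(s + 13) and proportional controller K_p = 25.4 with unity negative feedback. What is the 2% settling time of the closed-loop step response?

Closed-loop transfer function: T(s) = K_p·G_p(s)/(1 + K_p·G_p(s)) = 48.26/(s + 13 + 48.26) = 48.26/(s + 61.26).
Time constant τ = 1/61.26 = 0.01632 s, so the 2% settling time is about 4τ = 0.0653 s.

T_s ≈ 0.0653 s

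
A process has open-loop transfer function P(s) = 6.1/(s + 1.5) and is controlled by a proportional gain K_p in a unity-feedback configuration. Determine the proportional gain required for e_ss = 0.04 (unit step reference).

Steady-state error for a unit step on this type-0 loop is 1/(1 + K_p·P(0)).
P(0) = 4.067. Require 1/(1 + K_p·4.067) = 0.04, so 1 + 4.067·K_p = 25.
K_p = (25 − 1)/4.067 = 5.9.

K_p = 5.9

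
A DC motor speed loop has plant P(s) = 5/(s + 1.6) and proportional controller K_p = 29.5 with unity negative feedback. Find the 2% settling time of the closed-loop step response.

T_s ≈ 0.0268 s

Closed-loop transfer function: T(s) = K_p·P(s)/(1 + K_p·P(s)) = 147.5/(s + 1.6 + 147.5) = 147.5/(s + 149.1).
Time constant τ = 1/149.1 = 0.006707 s, so the 2% settling time is about 4τ = 0.0268 s.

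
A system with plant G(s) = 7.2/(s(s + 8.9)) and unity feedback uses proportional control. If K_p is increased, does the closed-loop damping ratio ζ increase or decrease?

ζ = 8.9/(2√(7.2K_p)); increasing K_p raises the denominator, so ζ falls.

decrease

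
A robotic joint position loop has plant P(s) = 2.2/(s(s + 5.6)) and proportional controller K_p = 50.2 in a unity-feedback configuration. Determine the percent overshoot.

From 1 + K_pP(s) = 0: s² + 5.6s + 110.4 = 0 ⇒ ω_n = 10.51, ζ = 0.2664.
%OS = 100·exp(−πζ/√(1−ζ²)) = 100·exp(−π·0.2664/√0.929) = 42%.

42%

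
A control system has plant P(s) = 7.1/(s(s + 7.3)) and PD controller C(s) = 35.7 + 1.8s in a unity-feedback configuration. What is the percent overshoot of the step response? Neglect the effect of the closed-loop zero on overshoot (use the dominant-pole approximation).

7.79%

Forward path: (35.7 + 1.8s)·7.1/(s(s+7.3)). The closed-loop characteristic equation is s² + (7.3 + 7.1·1.8)s + 7.1·35.7 = 0.
That is s² + 20.08s + 253.5 = 0, so ω_n = 15.92 rad/s and ζ = 20.08/(2·15.92) = 0.6306.
%OS = 100·exp(−πζ/√(1−ζ²)) = 7.79%.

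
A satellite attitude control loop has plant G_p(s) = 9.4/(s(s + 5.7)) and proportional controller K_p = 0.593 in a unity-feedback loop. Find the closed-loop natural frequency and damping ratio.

1 + K_p·G_p(s) = 0 gives s² + 5.7s + 5.574 = 0.
So ω_n² = 5.574 ⇒ ω_n = 2.361 rad/s, and ζ = 5.7/(2ω_n) = 1.21.

ω_n = 2.36 rad/s, ζ = 1.21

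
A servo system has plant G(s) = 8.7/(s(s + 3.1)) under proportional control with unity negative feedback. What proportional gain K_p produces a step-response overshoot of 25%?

From %OS = 100·exp(−πζ/√(1−ζ²)) = 25%, ζ = −ln(0.25)/√(π²+ln²(0.25)) = 0.4037.
Characteristic equation s² + 3.1s + 8.7K_p = 0 gives ζ = 3.1/(2√(8.7K_p)).
Setting ζ = 0.4037: √(8.7K_p) = 3.1/(2·0.4037) = 3.839, so K_p = 14.74/8.7 = 1.69.

K_p = 1.69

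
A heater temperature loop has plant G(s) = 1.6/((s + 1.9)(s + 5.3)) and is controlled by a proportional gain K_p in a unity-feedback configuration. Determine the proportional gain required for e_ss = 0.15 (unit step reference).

The loop is type 0, so e_ss(step) = 1/(1 + K_pos) with K_pos = K_p·G(0).
G(0) = 0.1589. Require 1/(1 + K_p·0.1589) = 0.15, so 1 + 0.1589·K_p = 6.667.
K_p = (6.667 − 1)/0.1589 = 35.7.

K_p = 35.7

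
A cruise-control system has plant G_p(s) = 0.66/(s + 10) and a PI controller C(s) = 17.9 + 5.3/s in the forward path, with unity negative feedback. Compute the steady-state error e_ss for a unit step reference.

0

The open loop C(s)G_p(s) has a pole at the origin (type 1), so the static position error constant is infinite and e_ss = 1/(1+∞) = 0.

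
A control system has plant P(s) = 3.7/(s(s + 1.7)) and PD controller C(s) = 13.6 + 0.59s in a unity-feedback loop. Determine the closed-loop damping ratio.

Forward path: (13.6 + 0.59s)·3.7/(s(s+1.7)). The closed-loop characteristic equation is s² + (1.7 + 3.7·0.59)s + 3.7·13.6 = 0.
That is s² + 3.883s + 50.32 = 0, so ω_n = 7.094 rad/s and ζ = 3.883/(2·7.094) = 0.2737.

ζ = 0.274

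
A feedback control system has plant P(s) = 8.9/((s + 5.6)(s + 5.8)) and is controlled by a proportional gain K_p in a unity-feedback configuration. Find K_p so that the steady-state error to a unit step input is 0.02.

The loop is type 0, so e_ss(step) = 1/(1 + K_pos) with K_pos = K_p·P(0).
P(0) = 0.274. Require 1/(1 + K_p·0.274) = 0.02, so 1 + 0.274·K_p = 50.
K_p = (50 − 1)/0.274 = 179.

K_p = 179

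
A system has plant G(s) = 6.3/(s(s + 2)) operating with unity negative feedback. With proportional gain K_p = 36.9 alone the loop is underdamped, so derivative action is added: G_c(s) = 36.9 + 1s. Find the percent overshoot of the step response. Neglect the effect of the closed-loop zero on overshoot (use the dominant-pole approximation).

Forward path: (36.9 + 1s)·6.3/(s(s+2)). The closed-loop characteristic equation is s² + (2 + 6.3·1)s + 6.3·36.9 = 0.
That is s² + 8.3s + 232.5 = 0, so ω_n = 15.25 rad/s and ζ = 8.3/(2·15.25) = 0.2722.
%OS = 100·exp(−πζ/√(1−ζ²)) = 41.1%.

41.1%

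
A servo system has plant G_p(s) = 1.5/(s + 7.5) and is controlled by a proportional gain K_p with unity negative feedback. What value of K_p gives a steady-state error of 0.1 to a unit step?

The loop is type 0, so e_ss(step) = 1/(1 + K_pos) with K_pos = K_p·G_p(0).
G_p(0) = 0.2. Require 1/(1 + K_p·0.2) = 0.1, so 1 + 0.2·K_p = 10.
K_p = (10 − 1)/0.2 = 45.

K_p = 45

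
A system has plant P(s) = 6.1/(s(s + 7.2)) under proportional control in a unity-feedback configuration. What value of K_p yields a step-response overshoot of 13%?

From %OS = 100·exp(−πζ/√(1−ζ²)) = 13%, ζ = −ln(0.13)/√(π²+ln²(0.13)) = 0.5446.
Characteristic equation s² + 7.2s + 6.1K_p = 0 gives ζ = 7.2/(2√(6.1K_p)).
Setting ζ = 0.5446: √(6.1K_p) = 7.2/(2·0.5446) = 6.61, so K_p = 43.69/6.1 = 7.16.

K_p = 7.16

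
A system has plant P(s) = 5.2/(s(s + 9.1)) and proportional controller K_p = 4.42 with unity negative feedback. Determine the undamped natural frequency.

ω_n = 4.79 rad/s

With unity feedback the closed-loop characteristic equation is s² + 9.1s + 4.42·5.2 = s² + 9.1s + 22.98 = 0.
Matching s² + 2ζω_n s + ω_n²: ω_n = √22.98 = 4.794 rad/s and 2ζω_n = 9.1, so ζ = 9.1/(2·4.794) = 0.949.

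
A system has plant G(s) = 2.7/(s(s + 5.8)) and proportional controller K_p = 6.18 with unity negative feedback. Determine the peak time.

T_p = 1.09 s

From 1 + K_pG(s) = 0: s² + 5.8s + 16.69 = 0 ⇒ ω_n = 4.085, ζ = 0.7099.
Damped frequency ω_d = ω_n√(1−ζ²) = 2.877 rad/s, so peak time T_p = π/ω_d = 1.09 s.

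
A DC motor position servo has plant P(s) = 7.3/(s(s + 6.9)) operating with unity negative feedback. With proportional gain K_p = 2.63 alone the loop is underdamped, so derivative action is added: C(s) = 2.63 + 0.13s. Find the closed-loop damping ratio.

ζ = 0.896

Forward path: (2.63 + 0.13s)·7.3/(s(s+6.9)). The closed-loop characteristic equation is s² + (6.9 + 7.3·0.13)s + 7.3·2.63 = 0.
That is s² + 7.849s + 19.2 = 0, so ω_n = 4.382 rad/s and ζ = 7.849/(2·4.382) = 0.8957.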